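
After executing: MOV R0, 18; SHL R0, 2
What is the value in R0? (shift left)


Register state trace:
  MOV R0, 18  → R0 = 18
  SHL R0, 2  → R0 = 18 << 2 = 18 * 2^2 = 72
Final: R0 = 72

72


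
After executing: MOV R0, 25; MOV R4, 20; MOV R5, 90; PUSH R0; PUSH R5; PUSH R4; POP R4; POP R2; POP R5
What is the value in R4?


Stack trace (top is rightmost):
  MOV R0, 25  → R0 = 25
  MOV R4, 20  → R4 = 20
  MOV R5, 90  → R5 = 90
  PUSH R0  → stack: [25]
  PUSH R5  → stack: [25, 90]
  PUSH R4  → stack: [25, 90, 20]
  POP R4  → R4 = 20, stack: [25, 90]
  POP R2  → R2 = 90, stack: [25]
  POP R5  → R5 = 25, stack: []
Final: R4 = 20

20


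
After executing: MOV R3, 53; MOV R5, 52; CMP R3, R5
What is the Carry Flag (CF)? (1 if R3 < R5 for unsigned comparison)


Register state trace:
  MOV R3, 53  → R3 = 53
  MOV R5, 52  → R5 = 52
  CMP R3, R5  → unsigned 53 - 52: no borrow
  53 >= 52, so CF = 0
CF = 0

0


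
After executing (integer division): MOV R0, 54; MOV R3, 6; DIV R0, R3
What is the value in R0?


Register state trace:
  MOV R0, 54  → R0 = 54
  MOV R3, 6  → R3 = 6
  DIV R0, R3  → R0 = 54 // 6 = 9
Final: R0 = 9

9


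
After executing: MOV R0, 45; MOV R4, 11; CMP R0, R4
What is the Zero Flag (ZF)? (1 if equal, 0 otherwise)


Register state trace:
  MOV R0, 45  → R0 = 45
  MOV R4, 11  → R4 = 11
  CMP R0, R4  → computes 45 - 11 = 34
  Result is nonzero, so values are not equal
ZF = 0

0


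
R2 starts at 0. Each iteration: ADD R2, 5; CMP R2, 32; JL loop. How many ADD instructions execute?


Loop trace (R2 starts at 0, target 32, step 5):
  ADD #1: R2 = 0 + 5 = 5  → 5 < 32, loop
  ADD #2: R2 = 5 + 5 = 10  → 10 < 32, loop
  ADD #3: R2 = 10 + 5 = 15  → 15 < 32, loop
  ADD #4: R2 = 15 + 5 = 20  → 20 < 32, loop
  ADD #5: R2 = 20 + 5 = 25  → 25 < 32, loop
  ADD #6: R2 = 25 + 5 = 30  → 30 < 32, loop
  ADD #7: R2 = 30 + 5 = 35  → 35 >= 32, exit
Total ADD instructions: 7

7


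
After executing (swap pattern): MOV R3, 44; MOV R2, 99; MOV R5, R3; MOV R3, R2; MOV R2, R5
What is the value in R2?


Register state trace (swap pattern):
  MOV R3, 44  → R3 = 44
  MOV R2, 99  → R2 = 99
  MOV R5, R3  → R5 = 44  (save R3)
  MOV R3, R2  → R3 = 99  (R3 gets R2's value)
  MOV R2, R5  → R2 = 44  (R2 gets saved value)
Final: R2 = 44

44


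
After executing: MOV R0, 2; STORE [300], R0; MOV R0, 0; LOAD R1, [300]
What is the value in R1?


Register and memory trace:
  MOV R0, 2  → R0 = 2
  STORE [300], R0  → mem[300] = 2
  MOV R0, 0  → R0 = 0
  LOAD R1, [300]  → R1 = mem[300] = 2
Final: R1 = 2

2


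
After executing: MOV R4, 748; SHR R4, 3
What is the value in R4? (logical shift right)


Register state trace:
  MOV R4, 748  → R4 = 748
  SHR R4, 3  → R4 = 748 >> 3 = 748 // 2^3 = 93
Final: R4 = 93

93


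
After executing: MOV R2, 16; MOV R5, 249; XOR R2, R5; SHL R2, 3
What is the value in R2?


Register state trace:
  MOV R2, 16  → R2 = 16 (0b00010000)
  MOV R5, 249  → R5 = 249 (0b11111001)
  XOR R2, R5  → R2 = 16 XOR 249 = 233 (0b11101001)
  SHL R2, 3  → R2 = 233 << 3 = 1864
Final: R2 = 1864

1864


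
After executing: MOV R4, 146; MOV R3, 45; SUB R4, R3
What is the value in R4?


Register state trace:
  MOV R4, 146  → R4 = 146
  MOV R3, 45  → R3 = 45
  SUB R4, R3  → R4 = 146 - 45 = 101
Final: R4 = 101

101


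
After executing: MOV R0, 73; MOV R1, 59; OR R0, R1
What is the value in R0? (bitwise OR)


Register state trace:
  MOV R0, 73  → R0 = 73 (0b01001001)
  MOV R1, 59  → R1 = 59 (0b00111011)
  OR R0, R1   → R0 = 73 OR 59 = 123 (0b01111011)
Final: R0 = 123

123


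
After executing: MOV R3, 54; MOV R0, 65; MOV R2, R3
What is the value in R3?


Register state trace:
  MOV R3, 54  → R3 = 54
  MOV R0, 65  → R0 = 65
  MOV R2, R3  → R2 = 54
Final: R3 = 54

54


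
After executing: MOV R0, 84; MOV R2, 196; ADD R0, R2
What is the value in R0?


Register state trace:
  MOV R0, 84  → R0 = 84
  MOV R2, 196  → R2 = 196
  ADD R0, R2  → R0 = 84 + 196 = 280
Final: R0 = 280

280


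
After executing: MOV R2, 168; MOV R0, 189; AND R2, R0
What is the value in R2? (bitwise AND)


Register state trace:
  MOV R2, 168  → R2 = 168 (0b10101000)
  MOV R0, 189  → R0 = 189 (0b10111101)
  AND R2, R0  → R2 = 168 AND 189 = 168 (0b10101000)
Final: R2 = 168

168


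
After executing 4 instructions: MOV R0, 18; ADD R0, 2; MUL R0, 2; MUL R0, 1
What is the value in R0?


Register state trace:
  MOV R0, 18  → R0 = 18
  ADD R0, 2  → R0 = 18 + 2 = 20
  MUL R0, 2  → R0 = 20 * 2 = 40
  MUL R0, 1  → R0 = 40 * 1 = 40
Final: R0 = 40

40


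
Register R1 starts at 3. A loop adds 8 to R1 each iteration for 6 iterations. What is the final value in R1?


Starting value: R1 = 3
  Iter 1: R1 = 3 + 8 = 11
  Iter 2: R1 = 11 + 8 = 19
  Iter 3: R1 = 19 + 8 = 27
  Iter 4: R1 = 27 + 8 = 35
  Iter 5: R1 = 35 + 8 = 43
  Iter 6: R1 = 43 + 8 = 51
Final: R1 = 51

51


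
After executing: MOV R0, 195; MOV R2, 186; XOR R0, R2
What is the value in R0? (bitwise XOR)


Register state trace:
  MOV R0, 195  → R0 = 195 (0b11000011)
  MOV R2, 186  → R2 = 186 (0b10111010)
  XOR R0, R2  → R0 = 195 XOR 186 = 121 (0b01111001)
Final: R0 = 121

121


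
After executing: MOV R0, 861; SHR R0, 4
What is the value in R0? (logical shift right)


Register state trace:
  MOV R0, 861  → R0 = 861
  SHR R0, 4  → R0 = 861 >> 4 = 861 // 2^4 = 53
Final: R0 = 53

53


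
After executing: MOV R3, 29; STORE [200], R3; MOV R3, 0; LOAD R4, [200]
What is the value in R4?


Register and memory trace:
  MOV R3, 29  → R3 = 29
  STORE [200], R3  → mem[200] = 29
  MOV R3, 0  → R3 = 0
  LOAD R4, [200]  → R4 = mem[200] = 29
Final: R4 = 29

29


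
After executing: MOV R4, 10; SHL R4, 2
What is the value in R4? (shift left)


Register state trace:
  MOV R4, 10  → R4 = 10
  SHL R4, 2  → R4 = 10 << 2 = 10 * 2^2 = 40
Final: R4 = 40

40


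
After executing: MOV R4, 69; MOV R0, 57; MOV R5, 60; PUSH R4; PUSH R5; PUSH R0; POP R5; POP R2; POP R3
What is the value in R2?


Stack trace (top is rightmost):
  MOV R4, 69  → R4 = 69
  MOV R0, 57  → R0 = 57
  MOV R5, 60  → R5 = 60
  PUSH R4  → stack: [69]
  PUSH R5  → stack: [69, 60]
  PUSH R0  → stack: [69, 60, 57]
  POP R5  → R5 = 57, stack: [69, 60]
  POP R2  → R2 = 60, stack: [69]
  POP R3  → R3 = 69, stack: []
Final: R2 = 60

60


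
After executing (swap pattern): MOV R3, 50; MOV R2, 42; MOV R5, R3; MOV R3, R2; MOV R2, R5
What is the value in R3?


Register state trace (swap pattern):
  MOV R3, 50  → R3 = 50
  MOV R2, 42  → R2 = 42
  MOV R5, R3  → R5 = 50  (save R3)
  MOV R3, R2  → R3 = 42  (R3 gets R2's value)
  MOV R2, R5  → R2 = 50  (R2 gets saved value)
Final: R3 = 42

42


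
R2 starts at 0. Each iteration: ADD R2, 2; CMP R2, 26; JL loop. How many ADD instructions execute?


Loop trace (R2 starts at 0, target 26, step 2):
  ADD #1: R2 = 0 + 2 = 2  → 2 < 26, loop
  ADD #2: R2 = 2 + 2 = 4  → 4 < 26, loop
  ADD #3: R2 = 4 + 2 = 6  → 6 < 26, loop
  ADD #4: R2 = 6 + 2 = 8  → 8 < 26, loop
  ADD #5: R2 = 8 + 2 = 10  → 10 < 26, loop
  ADD #6: R2 = 10 + 2 = 12  → 12 < 26, loop
  ADD #7: R2 = 12 + 2 = 14  → 14 < 26, loop
  ADD #8: R2 = 14 + 2 = 16  → 16 < 26, loop
  ADD #9: R2 = 16 + 2 = 18  → 18 < 26, loop
  ADD #10: R2 = 18 + 2 = 20  → 20 < 26, loop
  ADD #11: R2 = 20 + 2 = 22  → 22 < 26, loop
  ADD #12: R2 = 22 + 2 = 24  → 24 < 26, loop
  ADD #13: R2 = 24 + 2 = 26  → 26 >= 26, exit
Total ADD instructions: 13

13


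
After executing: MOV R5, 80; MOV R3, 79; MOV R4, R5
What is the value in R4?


Register state trace:
  MOV R5, 80  → R5 = 80
  MOV R3, 79  → R3 = 79
  MOV R4, R5  → R4 = 80
Final: R4 = 80

80


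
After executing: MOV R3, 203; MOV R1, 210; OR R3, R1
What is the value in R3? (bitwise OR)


Register state trace:
  MOV R3, 203  → R3 = 203 (0b11001011)
  MOV R1, 210  → R1 = 210 (0b11010010)
  OR R3, R1   → R3 = 203 OR 210 = 219 (0b11011011)
Final: R3 = 219

219


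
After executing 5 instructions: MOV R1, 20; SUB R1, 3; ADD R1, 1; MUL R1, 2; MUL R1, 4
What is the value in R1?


Register state trace:
  MOV R1, 20  → R1 = 20
  SUB R1, 3  → R1 = 20 - 3 = 17
  ADD R1, 1  → R1 = 17 + 1 = 18
  MUL R1, 2  → R1 = 18 * 2 = 36
  MUL R1, 4  → R1 = 36 * 4 = 144
Final: R1 = 144

144


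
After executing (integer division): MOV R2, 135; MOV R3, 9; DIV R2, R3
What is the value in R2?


Register state trace:
  MOV R2, 135  → R2 = 135
  MOV R3, 9  → R3 = 9
  DIV R2, R3  → R2 = 135 // 9 = 15
Final: R2 = 15

15


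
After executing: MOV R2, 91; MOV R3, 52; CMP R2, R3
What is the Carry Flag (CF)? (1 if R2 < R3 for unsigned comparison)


Register state trace:
  MOV R2, 91  → R2 = 91
  MOV R3, 52  → R3 = 52
  CMP R2, R3  → unsigned 91 - 52: no borrow
  91 >= 52, so CF = 0
CF = 0

0


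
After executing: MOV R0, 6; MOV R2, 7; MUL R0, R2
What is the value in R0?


Register state trace:
  MOV R0, 6  → R0 = 6
  MOV R2, 7  → R2 = 7
  MUL R0, R2  → R0 = 6 * 7 = 42
Final: R0 = 42

42


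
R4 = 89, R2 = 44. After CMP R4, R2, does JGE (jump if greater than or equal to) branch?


Trace:
  R4 = 89, R2 = 44
  CMP R4, R2  → compares 89 vs 44
  JGE checks: is 89 greater than or equal to 44?
  89 > 44, so condition is true
Branch taken: Yes

Yes


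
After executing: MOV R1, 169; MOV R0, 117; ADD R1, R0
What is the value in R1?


Register state trace:
  MOV R1, 169  → R1 = 169
  MOV R0, 117  → R0 = 117
  ADD R1, R0  → R1 = 169 + 117 = 286
Final: R1 = 286

286


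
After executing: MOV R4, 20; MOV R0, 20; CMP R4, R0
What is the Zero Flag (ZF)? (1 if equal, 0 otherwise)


Register state trace:
  MOV R4, 20  → R4 = 20
  MOV R0, 20  → R0 = 20
  CMP R4, R0  → computes 20 - 20 = 0
  Result is zero, so values are equal
ZF = 1

1


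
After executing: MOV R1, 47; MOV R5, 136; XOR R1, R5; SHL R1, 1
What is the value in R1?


Register state trace:
  MOV R1, 47  → R1 = 47 (0b00101111)
  MOV R5, 136  → R5 = 136 (0b10001000)
  XOR R1, R5  → R1 = 47 XOR 136 = 167 (0b10100111)
  SHL R1, 1  → R1 = 167 << 1 = 334
Final: R1 = 334

334


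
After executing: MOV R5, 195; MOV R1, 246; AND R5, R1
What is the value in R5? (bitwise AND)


Register state trace:
  MOV R5, 195  → R5 = 195 (0b11000011)
  MOV R1, 246  → R1 = 246 (0b11110110)
  AND R5, R1  → R5 = 195 AND 246 = 194 (0b11000010)
Final: R5 = 194

194


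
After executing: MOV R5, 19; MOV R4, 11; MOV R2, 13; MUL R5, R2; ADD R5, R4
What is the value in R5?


Register state trace:
  MOV R5, 19  → R5 = 19
  MOV R4, 11  → R4 = 11
  MOV R2, 13  → R2 = 13
  MUL R5, R2  → R5 = 19 * 13 = 247
  ADD R5, R4  → R5 = 247 + 11 = 258
Final: R5 = 258

258


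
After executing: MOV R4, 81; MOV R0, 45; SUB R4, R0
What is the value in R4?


Register state trace:
  MOV R4, 81  → R4 = 81
  MOV R0, 45  → R0 = 45
  SUB R4, R0  → R4 = 81 - 45 = 36
Final: R4 = 36

36


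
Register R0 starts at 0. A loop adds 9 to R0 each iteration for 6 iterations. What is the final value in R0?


Starting value: R0 = 0
  Iter 1: R0 = 0 + 9 = 9
  Iter 2: R0 = 9 + 9 = 18
  Iter 3: R0 = 18 + 9 = 27
  Iter 4: R0 = 27 + 9 = 36
  Iter 5: R0 = 36 + 9 = 45
  Iter 6: R0 = 45 + 9 = 54
Final: R0 = 54

54


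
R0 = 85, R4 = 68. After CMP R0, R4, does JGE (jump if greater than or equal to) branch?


Trace:
  R0 = 85, R4 = 68
  CMP R0, R4  → compares 85 vs 68
  JGE checks: is 85 greater than or equal to 68?
  85 > 68, so condition is true
Branch taken: Yes

Yes


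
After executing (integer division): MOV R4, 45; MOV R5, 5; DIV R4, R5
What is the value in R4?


Register state trace:
  MOV R4, 45  → R4 = 45
  MOV R5, 5  → R5 = 5
  DIV R4, R5  → R4 = 45 // 5 = 9
Final: R4 = 9

9


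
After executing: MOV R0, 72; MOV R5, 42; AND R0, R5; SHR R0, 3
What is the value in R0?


Register state trace:
  MOV R0, 72  → R0 = 72 (0b01001000)
  MOV R5, 42  → R5 = 42 (0b00101010)
  AND R0, R5  → R0 = 72 AND 42 = 8 (0b00001000)
  SHR R0, 3  → R0 = 8 >> 3 = 1
Final: R0 = 1

1


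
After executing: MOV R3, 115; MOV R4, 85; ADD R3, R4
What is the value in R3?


Register state trace:
  MOV R3, 115  → R3 = 115
  MOV R4, 85  → R4 = 85
  ADD R3, R4  → R3 = 115 + 85 = 200
Final: R3 = 200

200


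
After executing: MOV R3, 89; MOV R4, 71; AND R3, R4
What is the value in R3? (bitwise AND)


Register state trace:
  MOV R3, 89  → R3 = 89 (0b01011001)
  MOV R4, 71  → R4 = 71 (0b01000111)
  AND R3, R4  → R3 = 89 AND 71 = 65 (0b01000001)
Final: R3 = 65

65


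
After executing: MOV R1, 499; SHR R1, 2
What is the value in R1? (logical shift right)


Register state trace:
  MOV R1, 499  → R1 = 499
  SHR R1, 2  → R1 = 499 >> 2 = 499 // 2^2 = 124
Final: R1 = 124

124


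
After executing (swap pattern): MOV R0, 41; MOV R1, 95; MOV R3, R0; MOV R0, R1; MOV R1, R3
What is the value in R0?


Register state trace (swap pattern):
  MOV R0, 41  → R0 = 41
  MOV R1, 95  → R1 = 95
  MOV R3, R0  → R3 = 41  (save R0)
  MOV R0, R1  → R0 = 95  (R0 gets R1's value)
  MOV R1, R3  → R1 = 41  (R1 gets saved value)
Final: R0 = 95

95


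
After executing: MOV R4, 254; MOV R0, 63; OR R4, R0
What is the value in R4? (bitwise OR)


Register state trace:
  MOV R4, 254  → R4 = 254 (0b11111110)
  MOV R0, 63  → R0 = 63 (0b00111111)
  OR R4, R0   → R4 = 254 OR 63 = 255 (0b11111111)
Final: R4 = 255

255


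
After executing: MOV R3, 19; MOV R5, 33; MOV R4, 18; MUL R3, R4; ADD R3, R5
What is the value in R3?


Register state trace:
  MOV R3, 19  → R3 = 19
  MOV R5, 33  → R5 = 33
  MOV R4, 18  → R4 = 18
  MUL R3, R4  → R3 = 19 * 18 = 342
  ADD R3, R5  → R3 = 342 + 33 = 375
Final: R3 = 375

375


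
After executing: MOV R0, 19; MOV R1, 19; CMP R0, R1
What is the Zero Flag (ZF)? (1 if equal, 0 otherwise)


Register state trace:
  MOV R0, 19  → R0 = 19
  MOV R1, 19  → R1 = 19
  CMP R0, R1  → computes 19 - 19 = 0
  Result is zero, so values are equal
ZF = 1

1


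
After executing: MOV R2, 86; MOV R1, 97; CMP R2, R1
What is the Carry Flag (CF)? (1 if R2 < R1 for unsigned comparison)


Register state trace:
  MOV R2, 86  → R2 = 86
  MOV R1, 97  → R1 = 97
  CMP R2, R1  → unsigned 86 - 97: borrow occurs
  86 < 97, so CF = 1
CF = 1

1


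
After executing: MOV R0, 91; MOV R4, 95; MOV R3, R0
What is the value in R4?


Register state trace:
  MOV R0, 91  → R0 = 91
  MOV R4, 95  → R4 = 95
  MOV R3, R0  → R3 = 91
Final: R4 = 95

95


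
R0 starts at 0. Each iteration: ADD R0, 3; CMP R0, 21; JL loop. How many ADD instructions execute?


Loop trace (R0 starts at 0, target 21, step 3):
  ADD #1: R0 = 0 + 3 = 3  → 3 < 21, loop
  ADD #2: R0 = 3 + 3 = 6  → 6 < 21, loop
  ADD #3: R0 = 6 + 3 = 9  → 9 < 21, loop
  ADD #4: R0 = 9 + 3 = 12  → 12 < 21, loop
  ADD #5: R0 = 12 + 3 = 15  → 15 < 21, loop
  ADD #6: R0 = 15 + 3 = 18  → 18 < 21, loop
  ADD #7: R0 = 18 + 3 = 21  → 21 >= 21, exit
Total ADD instructions: 7

7


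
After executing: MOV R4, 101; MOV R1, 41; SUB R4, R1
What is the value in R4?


Register state trace:
  MOV R4, 101  → R4 = 101
  MOV R1, 41  → R1 = 41
  SUB R4, R1  → R4 = 101 - 41 = 60
Final: R4 = 60

60


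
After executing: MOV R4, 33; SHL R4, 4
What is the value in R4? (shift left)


Register state trace:
  MOV R4, 33  → R4 = 33
  SHL R4, 4  → R4 = 33 << 4 = 33 * 2^4 = 528
Final: R4 = 528

528


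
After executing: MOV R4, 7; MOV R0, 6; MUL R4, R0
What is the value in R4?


Register state trace:
  MOV R4, 7  → R4 = 7
  MOV R0, 6  → R0 = 6
  MUL R4, R0  → R4 = 7 * 6 = 42
Final: R4 = 42

42


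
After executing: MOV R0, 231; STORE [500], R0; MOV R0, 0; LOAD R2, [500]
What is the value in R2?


Register and memory trace:
  MOV R0, 231  → R0 = 231
  STORE [500], R0  → mem[500] = 231
  MOV R0, 0  → R0 = 0
  LOAD R2, [500]  → R2 = mem[500] = 231
Final: R2 = 231

231


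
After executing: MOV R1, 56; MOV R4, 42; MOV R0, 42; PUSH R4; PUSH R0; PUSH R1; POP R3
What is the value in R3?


Stack trace (top is rightmost):
  MOV R1, 56  → R1 = 56
  MOV R4, 42  → R4 = 42
  MOV R0, 42  → R0 = 42
  PUSH R4  → stack: [42]
  PUSH R0  → stack: [42, 42]
  PUSH R1  → stack: [42, 42, 56]
  POP R3  → R3 = 56, stack: [42, 42]
Final: R3 = 56

56


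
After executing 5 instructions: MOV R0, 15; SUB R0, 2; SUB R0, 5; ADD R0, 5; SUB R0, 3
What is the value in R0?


Register state trace:
  MOV R0, 15  → R0 = 15
  SUB R0, 2  → R0 = 15 - 2 = 13
  SUB R0, 5  → R0 = 13 - 5 = 8
  ADD R0, 5  → R0 = 8 + 5 = 13
  SUB R0, 3  → R0 = 13 - 3 = 10
Final: R0 = 10

10


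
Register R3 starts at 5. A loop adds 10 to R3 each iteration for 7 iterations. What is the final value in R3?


Starting value: R3 = 5
  Iter 1: R3 = 5 + 10 = 15
  Iter 2: R3 = 15 + 10 = 25
  Iter 3: R3 = 25 + 10 = 35
  Iter 4: R3 = 35 + 10 = 45
  Iter 5: R3 = 45 + 10 = 55
  Iter 6: R3 = 55 + 10 = 65
  Iter 7: R3 = 65 + 10 = 75
Final: R3 = 75

75


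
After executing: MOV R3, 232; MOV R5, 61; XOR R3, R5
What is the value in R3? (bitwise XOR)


Register state trace:
  MOV R3, 232  → R3 = 232 (0b11101000)
  MOV R5, 61  → R5 = 61 (0b00111101)
  XOR R3, R5  → R3 = 232 XOR 61 = 213 (0b11010101)
Final: R3 = 213

213


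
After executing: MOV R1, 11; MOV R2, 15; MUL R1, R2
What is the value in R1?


Register state trace:
  MOV R1, 11  → R1 = 11
  MOV R2, 15  → R2 = 15
  MUL R1, R2  → R1 = 11 * 15 = 165
Final: R1 = 165

165


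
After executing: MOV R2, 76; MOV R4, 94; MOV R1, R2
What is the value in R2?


Register state trace:
  MOV R2, 76  → R2 = 76
  MOV R4, 94  → R4 = 94
  MOV R1, R2  → R1 = 76
Final: R2 = 76

76


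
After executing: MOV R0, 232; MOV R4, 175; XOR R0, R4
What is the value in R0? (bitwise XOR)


Register state trace:
  MOV R0, 232  → R0 = 232 (0b11101000)
  MOV R4, 175  → R4 = 175 (0b10101111)
  XOR R0, R4  → R0 = 232 XOR 175 = 71 (0b01000111)
Final: R0 = 71

71


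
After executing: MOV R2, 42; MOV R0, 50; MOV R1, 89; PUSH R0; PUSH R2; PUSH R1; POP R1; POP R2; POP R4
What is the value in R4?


Stack trace (top is rightmost):
  MOV R2, 42  → R2 = 42
  MOV R0, 50  → R0 = 50
  MOV R1, 89  → R1 = 89
  PUSH R0  → stack: [50]
  PUSH R2  → stack: [50, 42]
  PUSH R1  → stack: [50, 42, 89]
  POP R1  → R1 = 89, stack: [50, 42]
  POP R2  → R2 = 42, stack: [50]
  POP R4  → R4 = 50, stack: []
Final: R4 = 50

50


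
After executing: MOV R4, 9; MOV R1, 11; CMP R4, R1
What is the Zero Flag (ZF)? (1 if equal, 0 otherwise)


Register state trace:
  MOV R4, 9  → R4 = 9
  MOV R1, 11  → R1 = 11
  CMP R4, R1  → computes 9 - 11 = -2
  Result is nonzero, so values are not equal
ZF = 0

0


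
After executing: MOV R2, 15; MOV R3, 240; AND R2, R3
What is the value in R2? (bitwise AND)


Register state trace:
  MOV R2, 15  → R2 = 15 (0b00001111)
  MOV R3, 240  → R3 = 240 (0b11110000)
  AND R2, R3  → R2 = 15 AND 240 = 0 (0b00000000)
Final: R2 = 0

0


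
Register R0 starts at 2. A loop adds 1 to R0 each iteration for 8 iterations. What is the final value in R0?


Starting value: R0 = 2
  Iter 1: R0 = 2 + 1 = 3
  Iter 2: R0 = 3 + 1 = 4
  Iter 3: R0 = 4 + 1 = 5
  Iter 4: R0 = 5 + 1 = 6
  Iter 5: R0 = 6 + 1 = 7
  Iter 6: R0 = 7 + 1 = 8
  Iter 7: R0 = 8 + 1 = 9
  Iter 8: R0 = 9 + 1 = 10
Final: R0 = 10

10


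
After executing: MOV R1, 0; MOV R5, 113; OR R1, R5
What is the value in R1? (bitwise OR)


Register state trace:
  MOV R1, 0  → R1 = 0 (0b00000000)
  MOV R5, 113  → R5 = 113 (0b01110001)
  OR R1, R5   → R1 = 0 OR 113 = 113 (0b01110001)
Final: R1 = 113

113


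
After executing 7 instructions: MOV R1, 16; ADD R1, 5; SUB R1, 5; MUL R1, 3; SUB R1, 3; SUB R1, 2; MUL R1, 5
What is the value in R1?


Register state trace:
  MOV R1, 16  → R1 = 16
  ADD R1, 5  → R1 = 16 + 5 = 21
  SUB R1, 5  → R1 = 21 - 5 = 16
  MUL R1, 3  → R1 = 16 * 3 = 48
  SUB R1, 3  → R1 = 48 - 3 = 45
  SUB R1, 2  → R1 = 45 - 2 = 43
  MUL R1, 5  → R1 = 43 * 5 = 215
Final: R1 = 215

215


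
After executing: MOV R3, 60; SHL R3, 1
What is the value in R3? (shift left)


Register state trace:
  MOV R3, 60  → R3 = 60
  SHL R3, 1  → R3 = 60 << 1 = 60 * 2^1 = 120
Final: R3 = 120

120


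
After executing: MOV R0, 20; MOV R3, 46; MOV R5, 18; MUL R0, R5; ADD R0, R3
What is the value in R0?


Register state trace:
  MOV R0, 20  → R0 = 20
  MOV R3, 46  → R3 = 46
  MOV R5, 18  → R5 = 18
  MUL R0, R5  → R0 = 20 * 18 = 360
  ADD R0, R3  → R0 = 360 + 46 = 406
Final: R0 = 406

406


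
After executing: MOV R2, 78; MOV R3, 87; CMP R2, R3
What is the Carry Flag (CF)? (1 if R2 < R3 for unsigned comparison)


Register state trace:
  MOV R2, 78  → R2 = 78
  MOV R3, 87  → R3 = 87
  CMP R2, R3  → unsigned 78 - 87: borrow occurs
  78 < 87, so CF = 1
CF = 1

1


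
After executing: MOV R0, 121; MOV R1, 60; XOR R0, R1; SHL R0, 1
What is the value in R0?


Register state trace:
  MOV R0, 121  → R0 = 121 (0b01111001)
  MOV R1, 60  → R1 = 60 (0b00111100)
  XOR R0, R1  → R0 = 121 XOR 60 = 69 (0b01000101)
  SHL R0, 1  → R0 = 69 << 1 = 138
Final: R0 = 138

138


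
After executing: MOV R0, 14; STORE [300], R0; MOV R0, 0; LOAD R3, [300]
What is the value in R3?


Register and memory trace:
  MOV R0, 14  → R0 = 14
  STORE [300], R0  → mem[300] = 14
  MOV R0, 0  → R0 = 0
  LOAD R3, [300]  → R3 = mem[300] = 14
Final: R3 = 14

14


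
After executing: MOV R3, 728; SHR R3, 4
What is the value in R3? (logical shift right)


Register state trace:
  MOV R3, 728  → R3 = 728
  SHR R3, 4  → R3 = 728 >> 4 = 728 // 2^4 = 45
Final: R3 = 45

45


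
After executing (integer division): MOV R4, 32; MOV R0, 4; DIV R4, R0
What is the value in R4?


Register state trace:
  MOV R4, 32  → R4 = 32
  MOV R0, 4  → R0 = 4
  DIV R4, R0  → R4 = 32 // 4 = 8
Final: R4 = 8

8


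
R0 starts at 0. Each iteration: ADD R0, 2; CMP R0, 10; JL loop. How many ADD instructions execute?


Loop trace (R0 starts at 0, target 10, step 2):
  ADD #1: R0 = 0 + 2 = 2  → 2 < 10, loop
  ADD #2: R0 = 2 + 2 = 4  → 4 < 10, loop
  ADD #3: R0 = 4 + 2 = 6  → 6 < 10, loop
  ADD #4: R0 = 6 + 2 = 8  → 8 < 10, loop
  ADD #5: R0 = 8 + 2 = 10  → 10 >= 10, exit
Total ADD instructions: 5

5


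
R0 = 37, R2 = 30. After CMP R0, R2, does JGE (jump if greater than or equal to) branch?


Trace:
  R0 = 37, R2 = 30
  CMP R0, R2  → compares 37 vs 30
  JGE checks: is 37 greater than or equal to 30?
  37 > 30, so condition is true
Branch taken: Yes

Yes


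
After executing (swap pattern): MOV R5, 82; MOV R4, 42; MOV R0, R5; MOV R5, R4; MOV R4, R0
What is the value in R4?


Register state trace (swap pattern):
  MOV R5, 82  → R5 = 82
  MOV R4, 42  → R4 = 42
  MOV R0, R5  → R0 = 82  (save R5)
  MOV R5, R4  → R5 = 42  (R5 gets R4's value)
  MOV R4, R0  → R4 = 82  (R4 gets saved value)
Final: R4 = 82

82


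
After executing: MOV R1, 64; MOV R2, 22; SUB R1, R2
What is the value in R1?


Register state trace:
  MOV R1, 64  → R1 = 64
  MOV R2, 22  → R2 = 22
  SUB R1, R2  → R1 = 64 - 22 = 42
Final: R1 = 42

42


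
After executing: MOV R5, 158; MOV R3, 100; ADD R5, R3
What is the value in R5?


Register state trace:
  MOV R5, 158  → R5 = 158
  MOV R3, 100  → R3 = 100
  ADD R5, R3  → R5 = 158 + 100 = 258
Final: R5 = 258

258


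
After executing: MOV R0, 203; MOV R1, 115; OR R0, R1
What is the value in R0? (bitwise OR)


Register state trace:
  MOV R0, 203  → R0 = 203 (0b11001011)
  MOV R1, 115  → R1 = 115 (0b01110011)
  OR R0, R1   → R0 = 203 OR 115 = 251 (0b11111011)
Final: R0 = 251

251


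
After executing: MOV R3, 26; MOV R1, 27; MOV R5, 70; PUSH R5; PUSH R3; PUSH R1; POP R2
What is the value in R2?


Stack trace (top is rightmost):
  MOV R3, 26  → R3 = 26
  MOV R1, 27  → R1 = 27
  MOV R5, 70  → R5 = 70
  PUSH R5  → stack: [70]
  PUSH R3  → stack: [70, 26]
  PUSH R1  → stack: [70, 26, 27]
  POP R2  → R2 = 27, stack: [70, 26]
Final: R2 = 27

27


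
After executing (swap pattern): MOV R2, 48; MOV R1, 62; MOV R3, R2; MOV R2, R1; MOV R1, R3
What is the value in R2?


Register state trace (swap pattern):
  MOV R2, 48  → R2 = 48
  MOV R1, 62  → R1 = 62
  MOV R3, R2  → R3 = 48  (save R2)
  MOV R2, R1  → R2 = 62  (R2 gets R1's value)
  MOV R1, R3  → R1 = 48  (R1 gets saved value)
Final: R2 = 62

62


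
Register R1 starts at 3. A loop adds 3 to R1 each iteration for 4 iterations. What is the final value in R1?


Starting value: R1 = 3
  Iter 1: R1 = 3 + 3 = 6
  Iter 2: R1 = 6 + 3 = 9
  Iter 3: R1 = 9 + 3 = 12
  Iter 4: R1 = 12 + 3 = 15
Final: R1 = 15

15


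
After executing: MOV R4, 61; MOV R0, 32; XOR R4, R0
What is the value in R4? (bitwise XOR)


Register state trace:
  MOV R4, 61  → R4 = 61 (0b00111101)
  MOV R0, 32  → R0 = 32 (0b00100000)
  XOR R4, R0  → R4 = 61 XOR 32 = 29 (0b00011101)
Final: R4 = 29

29


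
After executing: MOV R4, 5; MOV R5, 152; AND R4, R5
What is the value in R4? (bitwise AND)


Register state trace:
  MOV R4, 5  → R4 = 5 (0b00000101)
  MOV R5, 152  → R5 = 152 (0b10011000)
  AND R4, R5  → R4 = 5 AND 152 = 0 (0b00000000)
Final: R4 = 0

0


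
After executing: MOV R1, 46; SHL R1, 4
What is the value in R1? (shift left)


Register state trace:
  MOV R1, 46  → R1 = 46
  SHL R1, 4  → R1 = 46 << 4 = 46 * 2^4 = 736
Final: R1 = 736

736


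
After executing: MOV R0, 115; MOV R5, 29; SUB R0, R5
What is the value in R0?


Register state trace:
  MOV R0, 115  → R0 = 115
  MOV R5, 29  → R5 = 29
  SUB R0, R5  → R0 = 115 - 29 = 86
Final: R0 = 86

86


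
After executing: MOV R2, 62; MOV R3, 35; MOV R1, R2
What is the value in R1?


Register state trace:
  MOV R2, 62  → R2 = 62
  MOV R3, 35  → R3 = 35
  MOV R1, R2  → R1 = 62
Final: R1 = 62

62


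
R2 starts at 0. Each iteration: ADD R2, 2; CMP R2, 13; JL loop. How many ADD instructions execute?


Loop trace (R2 starts at 0, target 13, step 2):
  ADD #1: R2 = 0 + 2 = 2  → 2 < 13, loop
  ADD #2: R2 = 2 + 2 = 4  → 4 < 13, loop
  ADD #3: R2 = 4 + 2 = 6  → 6 < 13, loop
  ADD #4: R2 = 6 + 2 = 8  → 8 < 13, loop
  ADD #5: R2 = 8 + 2 = 10  → 10 < 13, loop
  ADD #6: R2 = 10 + 2 = 12  → 12 < 13, loop
  ADD #7: R2 = 12 + 2 = 14  → 14 >= 13, exit
Total ADD instructions: 7

7


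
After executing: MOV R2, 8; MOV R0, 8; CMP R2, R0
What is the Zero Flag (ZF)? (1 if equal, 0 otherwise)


Register state trace:
  MOV R2, 8  → R2 = 8
  MOV R0, 8  → R0 = 8
  CMP R2, R0  → computes 8 - 8 = 0
  Result is zero, so values are equal
ZF = 1

1


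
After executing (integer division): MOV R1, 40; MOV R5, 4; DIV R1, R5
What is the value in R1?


Register state trace:
  MOV R1, 40  → R1 = 40
  MOV R5, 4  → R5 = 4
  DIV R1, R5  → R1 = 40 // 4 = 10
Final: R1 = 10

10


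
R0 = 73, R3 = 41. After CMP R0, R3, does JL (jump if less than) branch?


Trace:
  R0 = 73, R3 = 41
  CMP R0, R3  → compares 73 vs 41
  JL checks: is 73 less than 41?
  73 > 41, so condition is false
Branch taken: No

No


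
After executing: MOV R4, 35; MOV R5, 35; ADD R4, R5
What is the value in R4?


Register state trace:
  MOV R4, 35  → R4 = 35
  MOV R5, 35  → R5 = 35
  ADD R4, R5  → R4 = 35 + 35 = 70
Final: R4 = 70

70


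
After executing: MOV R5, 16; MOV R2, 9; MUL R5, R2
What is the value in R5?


Register state trace:
  MOV R5, 16  → R5 = 16
  MOV R2, 9  → R2 = 9
  MUL R5, R2  → R5 = 16 * 9 = 144
Final: R5 = 144

144


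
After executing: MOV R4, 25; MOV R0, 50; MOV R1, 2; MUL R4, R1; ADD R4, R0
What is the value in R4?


Register state trace:
  MOV R4, 25  → R4 = 25
  MOV R0, 50  → R0 = 50
  MOV R1, 2  → R1 = 2
  MUL R4, R1  → R4 = 25 * 2 = 50
  ADD R4, R0  → R4 = 50 + 50 = 100
Final: R4 = 100

100


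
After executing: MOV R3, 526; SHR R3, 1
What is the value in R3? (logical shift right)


Register state trace:
  MOV R3, 526  → R3 = 526
  SHR R3, 1  → R3 = 526 >> 1 = 526 // 2^1 = 263
Final: R3 = 263

263


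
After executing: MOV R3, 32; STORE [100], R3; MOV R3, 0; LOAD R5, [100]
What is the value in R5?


Register and memory trace:
  MOV R3, 32  → R3 = 32
  STORE [100], R3  → mem[100] = 32
  MOV R3, 0  → R3 = 0
  LOAD R5, [100]  → R5 = mem[100] = 32
Final: R5 = 32

32


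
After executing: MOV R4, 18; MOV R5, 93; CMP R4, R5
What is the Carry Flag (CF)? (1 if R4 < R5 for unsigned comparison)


Register state trace:
  MOV R4, 18  → R4 = 18
  MOV R5, 93  → R5 = 93
  CMP R4, R5  → unsigned 18 - 93: borrow occurs
  18 < 93, so CF = 1
CF = 1

1


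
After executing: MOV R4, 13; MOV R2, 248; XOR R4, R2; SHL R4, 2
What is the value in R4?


Register state trace:
  MOV R4, 13  → R4 = 13 (0b00001101)
  MOV R2, 248  → R2 = 248 (0b11111000)
  XOR R4, R2  → R4 = 13 XOR 248 = 245 (0b11110101)
  SHL R4, 2  → R4 = 245 << 2 = 980
Final: R4 = 980

980


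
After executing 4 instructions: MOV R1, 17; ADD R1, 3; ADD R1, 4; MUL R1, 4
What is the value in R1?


Register state trace:
  MOV R1, 17  → R1 = 17
  ADD R1, 3  → R1 = 17 + 3 = 20
  ADD R1, 4  → R1 = 20 + 4 = 24
  MUL R1, 4  → R1 = 24 * 4 = 96
Final: R1 = 96

96


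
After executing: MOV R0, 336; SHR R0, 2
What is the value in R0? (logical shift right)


Register state trace:
  MOV R0, 336  → R0 = 336
  SHR R0, 2  → R0 = 336 >> 2 = 336 // 2^2 = 84
Final: R0 = 84

84


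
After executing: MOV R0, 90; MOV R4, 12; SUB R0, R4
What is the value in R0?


Register state trace:
  MOV R0, 90  → R0 = 90
  MOV R4, 12  → R4 = 12
  SUB R0, R4  → R0 = 90 - 12 = 78
Final: R0 = 78

78


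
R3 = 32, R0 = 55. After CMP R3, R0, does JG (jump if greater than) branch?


Trace:
  R3 = 32, R0 = 55
  CMP R3, R0  → compares 32 vs 55
  JG checks: is 32 greater than 55?
  32 < 55, so condition is false
Branch taken: No

No


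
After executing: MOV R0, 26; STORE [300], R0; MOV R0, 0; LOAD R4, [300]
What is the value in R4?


Register and memory trace:
  MOV R0, 26  → R0 = 26
  STORE [300], R0  → mem[300] = 26
  MOV R0, 0  → R0 = 0
  LOAD R4, [300]  → R4 = mem[300] = 26
Final: R4 = 26

26


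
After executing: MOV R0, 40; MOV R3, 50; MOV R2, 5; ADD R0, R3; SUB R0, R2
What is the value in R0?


Register state trace:
  MOV R0, 40  → R0 = 40
  MOV R3, 50  → R3 = 50
  MOV R2, 5  → R2 = 5
  ADD R0, R3  → R0 = 40 + 50 = 90
  SUB R0, R2  → R0 = 90 - 5 = 85
Final: R0 = 85

85


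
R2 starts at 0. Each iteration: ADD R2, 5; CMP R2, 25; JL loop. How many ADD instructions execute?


Loop trace (R2 starts at 0, target 25, step 5):
  ADD #1: R2 = 0 + 5 = 5  → 5 < 25, loop
  ADD #2: R2 = 5 + 5 = 10  → 10 < 25, loop
  ADD #3: R2 = 10 + 5 = 15  → 15 < 25, loop
  ADD #4: R2 = 15 + 5 = 20  → 20 < 25, loop
  ADD #5: R2 = 20 + 5 = 25  → 25 >= 25, exit
Total ADD instructions: 5

5


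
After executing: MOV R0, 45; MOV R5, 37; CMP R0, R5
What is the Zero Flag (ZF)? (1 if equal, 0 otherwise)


Register state trace:
  MOV R0, 45  → R0 = 45
  MOV R5, 37  → R5 = 37
  CMP R0, R5  → computes 45 - 37 = 8
  Result is nonzero, so values are not equal
ZF = 0

0


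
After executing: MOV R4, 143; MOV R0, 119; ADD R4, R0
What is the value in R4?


Register state trace:
  MOV R4, 143  → R4 = 143
  MOV R0, 119  → R0 = 119
  ADD R4, R0  → R4 = 143 + 119 = 262
Final: R4 = 262

262


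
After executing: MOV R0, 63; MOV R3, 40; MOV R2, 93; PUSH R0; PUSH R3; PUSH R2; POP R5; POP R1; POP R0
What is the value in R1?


Stack trace (top is rightmost):
  MOV R0, 63  → R0 = 63
  MOV R3, 40  → R3 = 40
  MOV R2, 93  → R2 = 93
  PUSH R0  → stack: [63]
  PUSH R3  → stack: [63, 40]
  PUSH R2  → stack: [63, 40, 93]
  POP R5  → R5 = 93, stack: [63, 40]
  POP R1  → R1 = 40, stack: [63]
  POP R0  → R0 = 63, stack: []
Final: R1 = 40

40


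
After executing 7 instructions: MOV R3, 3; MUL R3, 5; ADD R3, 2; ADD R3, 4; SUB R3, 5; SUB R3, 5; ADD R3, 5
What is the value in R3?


Register state trace:
  MOV R3, 3  → R3 = 3
  MUL R3, 5  → R3 = 3 * 5 = 15
  ADD R3, 2  → R3 = 15 + 2 = 17
  ADD R3, 4  → R3 = 17 + 4 = 21
  SUB R3, 5  → R3 = 21 - 5 = 16
  SUB R3, 5  → R3 = 16 - 5 = 11
  ADD R3, 5  → R3 = 11 + 5 = 16
Final: R3 = 16

16


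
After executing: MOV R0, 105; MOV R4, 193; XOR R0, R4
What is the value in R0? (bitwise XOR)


Register state trace:
  MOV R0, 105  → R0 = 105 (0b01101001)
  MOV R4, 193  → R4 = 193 (0b11000001)
  XOR R0, R4  → R0 = 105 XOR 193 = 168 (0b10101000)
Final: R0 = 168

168


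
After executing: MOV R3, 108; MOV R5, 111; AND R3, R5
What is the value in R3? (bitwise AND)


Register state trace:
  MOV R3, 108  → R3 = 108 (0b01101100)
  MOV R5, 111  → R5 = 111 (0b01101111)
  AND R3, R5  → R3 = 108 AND 111 = 108 (0b01101100)
Final: R3 = 108

108


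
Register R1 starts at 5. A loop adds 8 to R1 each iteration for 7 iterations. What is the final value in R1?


Starting value: R1 = 5
  Iter 1: R1 = 5 + 8 = 13
  Iter 2: R1 = 13 + 8 = 21
  Iter 3: R1 = 21 + 8 = 29
  Iter 4: R1 = 29 + 8 = 37
  Iter 5: R1 = 37 + 8 = 45
  Iter 6: R1 = 45 + 8 = 53
  Iter 7: R1 = 53 + 8 = 61
Final: R1 = 61

61


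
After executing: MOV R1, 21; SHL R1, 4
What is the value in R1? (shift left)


Register state trace:
  MOV R1, 21  → R1 = 21
  SHL R1, 4  → R1 = 21 << 4 = 21 * 2^4 = 336
Final: R1 = 336

336


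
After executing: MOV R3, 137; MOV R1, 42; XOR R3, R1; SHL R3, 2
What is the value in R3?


Register state trace:
  MOV R3, 137  → R3 = 137 (0b10001001)
  MOV R1, 42  → R1 = 42 (0b00101010)
  XOR R3, R1  → R3 = 137 XOR 42 = 163 (0b10100011)
  SHL R3, 2  → R3 = 163 << 2 = 652
Final: R3 = 652

652


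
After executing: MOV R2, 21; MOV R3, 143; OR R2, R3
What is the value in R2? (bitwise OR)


Register state trace:
  MOV R2, 21  → R2 = 21 (0b00010101)
  MOV R3, 143  → R3 = 143 (0b10001111)
  OR R2, R3   → R2 = 21 OR 143 = 159 (0b10011111)
Final: R2 = 159

159


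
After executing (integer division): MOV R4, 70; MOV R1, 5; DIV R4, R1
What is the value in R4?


Register state trace:
  MOV R4, 70  → R4 = 70
  MOV R1, 5  → R1 = 5
  DIV R4, R1  → R4 = 70 // 5 = 14
Final: R4 = 14

14


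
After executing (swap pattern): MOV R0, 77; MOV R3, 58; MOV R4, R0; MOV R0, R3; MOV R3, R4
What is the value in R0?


Register state trace (swap pattern):
  MOV R0, 77  → R0 = 77
  MOV R3, 58  → R3 = 58
  MOV R4, R0  → R4 = 77  (save R0)
  MOV R0, R3  → R0 = 58  (R0 gets R3's value)
  MOV R3, R4  → R3 = 77  (R3 gets saved value)
Final: R0 = 58

58


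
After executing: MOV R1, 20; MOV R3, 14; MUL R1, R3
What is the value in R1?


Register state trace:
  MOV R1, 20  → R1 = 20
  MOV R3, 14  → R3 = 14
  MUL R1, R3  → R1 = 20 * 14 = 280
Final: R1 = 280

280


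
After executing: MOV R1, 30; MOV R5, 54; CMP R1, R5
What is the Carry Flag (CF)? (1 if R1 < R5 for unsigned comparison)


Register state trace:
  MOV R1, 30  → R1 = 30
  MOV R5, 54  → R5 = 54
  CMP R1, R5  → unsigned 30 - 54: borrow occurs
  30 < 54, so CF = 1
CF = 1

1


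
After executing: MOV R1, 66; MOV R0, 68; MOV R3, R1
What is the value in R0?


Register state trace:
  MOV R1, 66  → R1 = 66
  MOV R0, 68  → R0 = 68
  MOV R3, R1  → R3 = 66
Final: R0 = 68

68


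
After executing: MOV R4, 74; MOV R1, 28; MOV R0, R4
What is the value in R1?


Register state trace:
  MOV R4, 74  → R4 = 74
  MOV R1, 28  → R1 = 28
  MOV R0, R4  → R0 = 74
Final: R1 = 28

28


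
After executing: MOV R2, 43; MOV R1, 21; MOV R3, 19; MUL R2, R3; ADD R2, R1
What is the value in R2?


Register state trace:
  MOV R2, 43  → R2 = 43
  MOV R1, 21  → R1 = 21
  MOV R3, 19  → R3 = 19
  MUL R2, R3  → R2 = 43 * 19 = 817
  ADD R2, R1  → R2 = 817 + 21 = 838
Final: R2 = 838

838


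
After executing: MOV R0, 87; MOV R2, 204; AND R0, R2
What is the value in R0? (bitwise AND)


Register state trace:
  MOV R0, 87  → R0 = 87 (0b01010111)
  MOV R2, 204  → R2 = 204 (0b11001100)
  AND R0, R2  → R0 = 87 AND 204 = 68 (0b01000100)
Final: R0 = 68

68


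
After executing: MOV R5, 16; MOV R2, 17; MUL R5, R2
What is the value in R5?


Register state trace:
  MOV R5, 16  → R5 = 16
  MOV R2, 17  → R2 = 17
  MUL R5, R2  → R5 = 16 * 17 = 272
Final: R5 = 272

272


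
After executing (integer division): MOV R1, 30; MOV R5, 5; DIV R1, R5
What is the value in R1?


Register state trace:
  MOV R1, 30  → R1 = 30
  MOV R5, 5  → R5 = 5
  DIV R1, R5  → R1 = 30 // 5 = 6
Final: R1 = 6

6


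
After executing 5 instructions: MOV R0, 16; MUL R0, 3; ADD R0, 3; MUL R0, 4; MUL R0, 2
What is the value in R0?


Register state trace:
  MOV R0, 16  → R0 = 16
  MUL R0, 3  → R0 = 16 * 3 = 48
  ADD R0, 3  → R0 = 48 + 3 = 51
  MUL R0, 4  → R0 = 51 * 4 = 204
  MUL R0, 2  → R0 = 204 * 2 = 408
Final: R0 = 408

408


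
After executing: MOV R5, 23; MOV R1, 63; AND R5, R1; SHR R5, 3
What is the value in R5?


Register state trace:
  MOV R5, 23  → R5 = 23 (0b00010111)
  MOV R1, 63  → R1 = 63 (0b00111111)
  AND R5, R1  → R5 = 23 AND 63 = 23 (0b00010111)
  SHR R5, 3  → R5 = 23 >> 3 = 2
Final: R5 = 2

2


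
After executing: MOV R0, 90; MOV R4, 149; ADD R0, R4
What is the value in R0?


Register state trace:
  MOV R0, 90  → R0 = 90
  MOV R4, 149  → R4 = 149
  ADD R0, R4  → R0 = 90 + 149 = 239
Final: R0 = 239

239


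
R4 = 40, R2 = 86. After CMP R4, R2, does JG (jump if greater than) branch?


Trace:
  R4 = 40, R2 = 86
  CMP R4, R2  → compares 40 vs 86
  JG checks: is 40 greater than 86?
  40 < 86, so condition is false
Branch taken: No

No


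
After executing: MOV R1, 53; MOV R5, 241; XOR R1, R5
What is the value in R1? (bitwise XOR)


Register state trace:
  MOV R1, 53  → R1 = 53 (0b00110101)
  MOV R5, 241  → R5 = 241 (0b11110001)
  XOR R1, R5  → R1 = 53 XOR 241 = 196 (0b11000100)
Final: R1 = 196

196


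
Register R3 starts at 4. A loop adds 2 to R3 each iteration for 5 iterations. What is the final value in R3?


Starting value: R3 = 4
  Iter 1: R3 = 4 + 2 = 6
  Iter 2: R3 = 6 + 2 = 8
  Iter 3: R3 = 8 + 2 = 10
  Iter 4: R3 = 10 + 2 = 12
  Iter 5: R3 = 12 + 2 = 14
Final: R3 = 14

14


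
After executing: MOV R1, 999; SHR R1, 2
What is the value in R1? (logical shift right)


Register state trace:
  MOV R1, 999  → R1 = 999
  SHR R1, 2  → R1 = 999 >> 2 = 999 // 2^2 = 249
Final: R1 = 249

249


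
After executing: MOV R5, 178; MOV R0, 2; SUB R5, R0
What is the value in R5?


Register state trace:
  MOV R5, 178  → R5 = 178
  MOV R0, 2  → R0 = 2
  SUB R5, R0  → R5 = 178 - 2 = 176
Final: R5 = 176

176


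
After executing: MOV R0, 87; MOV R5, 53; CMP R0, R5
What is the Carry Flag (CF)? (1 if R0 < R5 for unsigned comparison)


Register state trace:
  MOV R0, 87  → R0 = 87
  MOV R5, 53  → R5 = 53
  CMP R0, R5  → unsigned 87 - 53: no borrow
  87 >= 53, so CF = 0
CF = 0

0


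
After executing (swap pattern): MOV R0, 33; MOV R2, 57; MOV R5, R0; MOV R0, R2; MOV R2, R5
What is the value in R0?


Register state trace (swap pattern):
  MOV R0, 33  → R0 = 33
  MOV R2, 57  → R2 = 57
  MOV R5, R0  → R5 = 33  (save R0)
  MOV R0, R2  → R0 = 57  (R0 gets R2's value)
  MOV R2, R5  → R2 = 33  (R2 gets saved value)
Final: R0 = 57

57


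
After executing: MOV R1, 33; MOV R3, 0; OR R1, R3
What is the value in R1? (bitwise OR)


Register state trace:
  MOV R1, 33  → R1 = 33 (0b00100001)
  MOV R3, 0  → R3 = 0 (0b00000000)
  OR R1, R3   → R1 = 33 OR 0 = 33 (0b00100001)
Final: R1 = 33

33


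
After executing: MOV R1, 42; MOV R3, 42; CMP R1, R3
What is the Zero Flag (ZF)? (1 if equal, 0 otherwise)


Register state trace:
  MOV R1, 42  → R1 = 42
  MOV R3, 42  → R3 = 42
  CMP R1, R3  → computes 42 - 42 = 0
  Result is zero, so values are equal
ZF = 1

1
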